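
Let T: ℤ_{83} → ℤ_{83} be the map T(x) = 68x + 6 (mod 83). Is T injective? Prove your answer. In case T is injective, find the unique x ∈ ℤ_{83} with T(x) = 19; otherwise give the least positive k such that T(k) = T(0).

Suppose T(u) = T(v) in ℤ_{83}. Then 68u + 6 ≡ 68v + 6 (mod 83), thus 68(u − v) ≡ 0 (mod 83).
Since gcd(68, 83) = 1, 68 is invertible modulo 83, so u − v ≡ 0 (mod 83), i.e. u = v.
Hence T is injective.
We now compute 68⁻¹ mod 83 explicitly. Euclid's algorithm: 83 = 1·68 + 15, 68 = 4·15 + 8, 15 = 1·8 + 7, 8 = 1·7 + 1; back-substituting gives 1 = 11·68 − 9·83, so 68⁻¹ ≡ 11 (mod 83).
Since T is injective, we compute T⁻¹(19): solve 68x + 6 ≡ 19 (mod 83), i.e. 68x ≡ 13 (mod 83).
Multiplying by 68⁻¹ = 11 gives x ≡ 11·13 = 143 = 1·83 + 60 ≡ 60 (mod 83).
Check: T(60) = 68·60 + 6 = 4086 = 49·83 + 19 ≡ 19 (mod 83).

60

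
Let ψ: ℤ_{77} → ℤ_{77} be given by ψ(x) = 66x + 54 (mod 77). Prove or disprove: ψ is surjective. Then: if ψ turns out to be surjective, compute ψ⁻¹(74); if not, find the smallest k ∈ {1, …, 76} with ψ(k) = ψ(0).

7

Since gcd(66, 77) = 11, we have 66x ≡ 0 (mod 11) for all x, so ψ(x) ≡ 10 (mod 11).
But 0 ≢ 10 (mod 11), so 0 ∈ ℤ_{77} has no preimage. Thus ψ is not surjective.
Since ψ is not surjective, we find the least positive k with ψ(k) = ψ(0): this means 66k ≡ 0 (mod 77), i.e. 77 ∣ 66k. Since gcd(66, 77) = 11, dividing through by 11 this holds exactly when 7 ∣ 6k, and as gcd(6, 7) = 1, exactly when 7 ∣ k.
The smallest positive such k is 7.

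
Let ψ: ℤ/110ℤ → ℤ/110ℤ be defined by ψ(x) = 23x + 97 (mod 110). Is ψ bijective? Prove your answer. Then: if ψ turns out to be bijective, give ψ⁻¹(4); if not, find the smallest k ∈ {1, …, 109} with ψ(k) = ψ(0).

39

If ψ(a) = ψ(b), then 23a ≡ 23b (mod 110). Because gcd(23, 110) = 1, we may cancel 23 to get a ≡ b (mod 110).
We now compute 23⁻¹ mod 110 explicitly. Euclid's algorithm: 110 = 4·23 + 18, 23 = 1·18 + 5, 18 = 3·5 + 3, 5 = 1·3 + 2, 3 = 1·2 + 1; back-substituting gives 1 = 67·23 − 14·110, so 23⁻¹ ≡ 67 (mod 110).
For any y ∈ ℤ/110ℤ, x = 67(y − 97) mod 110 satisfies ψ(x) = 23·67(y − 97) + 97 ≡ y (since 23·67 ≡ 1 mod 110). So every y has a preimage.
Therefore ψ is bijective.
Since ψ is bijective, we compute ψ⁻¹(4): solve 23x + 97 ≡ 4 (mod 110), i.e. 23x ≡ 17 (mod 110).
Multiplying by 23⁻¹ = 67 gives x ≡ 67·17 = 1139 = 10·110 + 39 ≡ 39 (mod 110).
Check: ψ(39) = 23·39 + 97 = 994 = 9·110 + 4 ≡ 4 (mod 110).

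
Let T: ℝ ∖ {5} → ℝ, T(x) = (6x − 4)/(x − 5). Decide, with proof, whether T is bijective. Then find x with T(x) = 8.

If T(x) = 6, cross-multiplying gives 1(6x − 4) = 6(x − 5), which simplifies to −4 = −30 — false.  So 6 has no preimage and T is not surjective.
So T is not bijective.
Solving T(x) = 8: cross-multiplying gives 6x − 4 = 8(x − 5), which rearranges to −2x = −36, so x = 18.

18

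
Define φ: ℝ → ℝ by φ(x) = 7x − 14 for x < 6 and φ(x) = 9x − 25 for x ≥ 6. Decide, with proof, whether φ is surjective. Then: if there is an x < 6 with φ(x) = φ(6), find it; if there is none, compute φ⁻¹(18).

32/7

Both pieces are strictly increasing (slopes 7 and 9), so each is injective on its own interval.
The left piece maps (−∞, 6) onto (−∞, 28); the right piece maps [6, ∞) onto [29, ∞).
The union (−∞, 28) ∪ [29, ∞) omits the interval between 28 and 29; in particular 28 has no preimage. So φ is not surjective.
Because the two images are disjoint, no x < 6 has φ(x) = φ(6), so we compute φ⁻¹(18): 18 lies in (−∞, 28), so solve 7x − 14 = 18: x = (18 + 14)/7 = 32/7.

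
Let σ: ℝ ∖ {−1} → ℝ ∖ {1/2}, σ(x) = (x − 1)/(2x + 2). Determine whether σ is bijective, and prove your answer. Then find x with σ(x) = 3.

Suppose σ(x_1) = σ(x_2). Cross-multiplying: (x_1 − 1)(2x_2 + 2) = (x_2 − 1)(2x_1 + 2).
Expanding both sides and cancelling the symmetric terms leaves 4·(x_1 − x_2) = 0. Since 4 ≠ 0, x_1 = x_2. So σ is injective.
For any y ≠ 1/2, solving y(2x + 2) = x − 1 for x gives a well-defined x ≠ −1. So σ is surjective.
So σ is bijective.
Solving σ(x) = 3: cross-multiplying gives x − 1 = 3(2x + 2), which rearranges to −5x = 7, so x = −7/5.

-7/5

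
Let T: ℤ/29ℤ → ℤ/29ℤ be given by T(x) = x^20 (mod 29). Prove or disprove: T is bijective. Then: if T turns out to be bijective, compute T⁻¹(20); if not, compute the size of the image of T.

T(2): Repeated squaring mod 29: 2^1 ≡ 2, 2^2 ≡ 2² = 4, 2^4 ≡ 4² = 16, 2^8 ≡ 16² = 256 ≡ 24, 2^16 ≡ 24² = 576 ≡ 25. Since 20 = 16 + 4, 2^20 ≡ 25·16: 25·16 = 400 ≡ 23. So 2^20 ≡ 23 (mod 29).
T(5): Repeated squaring mod 29: 5^1 ≡ 5, 5^2 ≡ 5² = 25, 5^4 ≡ 25² = 625 ≡ 16, 5^8 ≡ 16² = 256 ≡ 24, 5^16 ≡ 24² = 576 ≡ 25. Since 20 = 16 + 4, 5^20 ≡ 25·16: 25·16 = 400 ≡ 23. So 5^20 ≡ 23 (mod 29).
So T(2) = T(5) = 23 while 2 ≠ 5, therefore T is not injective, hence not bijective.
Since T is not bijective, we determine |image(T)|. Computing x^20 mod 29 for each x (by repeated squaring, reducing mod 29 at every step), the values T(0), T(1), …, T(28) are: 0, 1, 23, 25, 7, 23, 24, 25, 16, 16, 7, 20, 1, 20, 24, 24, 20, 1, 20, 7, 16, 16, 25, 24, 23, 7, 25, 23, 1.
The distinct values are {0, 1, 7, 16, 20, 23, 24, 25}; there are 8 of them.

8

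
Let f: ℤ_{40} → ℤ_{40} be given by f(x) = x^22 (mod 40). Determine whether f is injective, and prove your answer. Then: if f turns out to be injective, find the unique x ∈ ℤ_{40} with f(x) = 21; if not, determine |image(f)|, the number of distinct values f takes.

6

f(4): Repeated squaring mod 40: 4^1 ≡ 4, 4^2 ≡ 4² = 16, 4^4 ≡ 16² = 256 ≡ 16, 4^8 ≡ 16² = 256 ≡ 16, 4^16 ≡ 16² = 256 ≡ 16. Since 22 = 16 + 4 + 2, 4^22 ≡ 16·16·16: 16·16 = 256 ≡ 16, then 16·16 = 256 ≡ 16. So 4^22 ≡ 16 (mod 40).
f(6): Repeated squaring mod 40: 6^1 ≡ 6, 6^2 ≡ 6² = 36, 6^4 ≡ 36² = 1296 ≡ 16, 6^8 ≡ 16² = 256 ≡ 16, 6^16 ≡ 16² = 256 ≡ 16. Since 22 = 16 + 4 + 2, 6^22 ≡ 16·16·36: 16·16 = 256 ≡ 16, then 16·36 = 576 ≡ 16. So 6^22 ≡ 16 (mod 40).
So f(4) = f(6) = 16 while 4 ≠ 6, so f is not injective.
Since f is not injective, we determine |image(f)|. Computing x^22 mod 40 for each x (by repeated squaring, reducing mod 40 at every step), the values f(0), f(1), …, f(39) are: 0, 1, 24, 9, 16, 25, 16, 9, 24, 1, 0, 1, 24, 9, 16, 25, 16, 9, 24, 1, 0, 1, 24, 9, 16, 25, 16, 9, 24, 1, 0, 1, 24, 9, 16, 25, 16, 9, 24, 1.
The distinct values are {0, 1, 9, 16, 24, 25}; there are 6 of them.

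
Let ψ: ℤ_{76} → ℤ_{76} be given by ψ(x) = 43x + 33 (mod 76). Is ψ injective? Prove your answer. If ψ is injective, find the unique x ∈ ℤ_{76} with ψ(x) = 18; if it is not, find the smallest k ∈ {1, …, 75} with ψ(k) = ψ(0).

Suppose ψ(a) = ψ(b) in ℤ_{76}. Then 43a + 33 ≡ 43b + 33 (mod 76), therefore 43(a − b) ≡ 0 (mod 76).
Since gcd(43, 76) = 1, 43 is invertible modulo 76, so a − b ≡ 0 (mod 76), i.e. a = b.
Thus ψ is injective.
We now compute 43⁻¹ mod 76 explicitly. Euclid's algorithm: 76 = 1·43 + 33, 43 = 1·33 + 10, 33 = 3·10 + 3, 10 = 3·3 + 1; back-substituting gives 1 = 23·43 − 13·76, so 43⁻¹ ≡ 23 (mod 76).
Since ψ is injective, we compute ψ⁻¹(18): solve 43x + 33 ≡ 18 (mod 76), i.e. 43x ≡ 61 (mod 76).
Multiplying by 43⁻¹ = 23 gives x ≡ 23·61 = 1403 = 18·76 + 35 ≡ 35 (mod 76).
Check: ψ(35) = 43·35 + 33 = 1538 = 20·76 + 18 ≡ 18 (mod 76).

35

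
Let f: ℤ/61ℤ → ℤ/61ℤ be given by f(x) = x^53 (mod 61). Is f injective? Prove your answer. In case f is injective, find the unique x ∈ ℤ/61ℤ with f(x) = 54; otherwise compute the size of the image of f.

Since 61 is prime, the nonzero elements of ℤ/61ℤ form a cyclic group of order 60.
As gcd(53, 60) = 1, raising to the 53rd power is a bijection on this group: if a^53 ≡ b^53 then (ab^{−1})^53 = 1, and the only element of order dividing gcd(53, 60) = 1 is 1, so a = b.
With f(0) = 0 this makes f injective on all of ℤ/61ℤ, hence bijective (finite equal-size domain and codomain). In particular f is injective.
Since f is injective, we find the preimage of 54. The inverse of x ↦ x^53 on (ℤ/61ℤ)^× is x ↦ x^17, because 53·17 = 901 = 15·60 + 1 ≡ 1 (mod 60) and x^{60} = 1 for x ≠ 0 (Fermat). So f⁻¹(54) = 54^17 mod 61.
Repeated squaring mod 61: 54^1 ≡ 54, 54^2 ≡ 54² = 2916 ≡ 49, 54^4 ≡ 49² = 2401 ≡ 22, 54^8 ≡ 22² = 484 ≡ 57, 54^16 ≡ 57² = 3249 ≡ 16. Since 17 = 16 + 1, 54^17 ≡ 16·54: 16·54 = 864 ≡ 10. So 54^17 ≡ 10 (mod 61).
Hence f⁻¹(54) = 10.

10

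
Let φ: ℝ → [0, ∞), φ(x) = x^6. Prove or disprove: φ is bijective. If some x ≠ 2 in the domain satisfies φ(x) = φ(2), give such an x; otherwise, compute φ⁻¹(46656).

-2

φ(2) = 64 = (−2)^6 = φ(−2) (since 6 is even), with 2 ≠ −2. So φ is not injective, hence not bijective.
For the follow-up, such an x exists: taking x = −2 ∈ ℝ gives φ(−2) = 64 = φ(2) with −2 ≠ 2.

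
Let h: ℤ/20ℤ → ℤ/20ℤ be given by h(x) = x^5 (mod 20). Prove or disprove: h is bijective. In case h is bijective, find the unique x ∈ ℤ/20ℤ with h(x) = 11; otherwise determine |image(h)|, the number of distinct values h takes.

15

h(0) = 0^5 = 0.
h(10): Repeated squaring mod 20: 10^1 ≡ 10, 10^2 ≡ 10² = 100 ≡ 0, 10^4 ≡ 0² = 0. Since 5 = 4 + 1, 10^5 ≡ 0·10: 0·10 = 0. So 10^5 ≡ 0 (mod 20).
So h(0) = h(10) = 0 while 0 ≠ 10, so h is not injective, hence not bijective.
Since h is not bijective, we determine |image(h)|. Computing x^5 mod 20 for each x (by repeated squaring, reducing mod 20 at every step), the values h(0), h(1), …, h(19) are: 0, 1, 12, 3, 4, 5, 16, 7, 8, 9, 0, 11, 12, 13, 4, 15, 16, 17, 8, 19.
The distinct values are {0, 1, 3, 4, 5, 7, 8, 9, 11, 12, 13, 15, 16, 17, 19}; there are 15 of them.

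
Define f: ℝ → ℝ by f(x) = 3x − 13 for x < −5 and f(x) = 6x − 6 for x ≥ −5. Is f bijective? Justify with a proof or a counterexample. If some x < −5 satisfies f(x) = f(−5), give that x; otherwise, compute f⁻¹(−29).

Both pieces are strictly increasing (slopes 3 and 6), so each is injective on its own interval.
The left piece maps (−∞, −5) onto (−∞, −28); the right piece maps [−5, ∞) onto [−36, ∞).
These images overlap. In particular f(−5) = −36 (right piece), and solving 3x − 13 = −36 on the left piece gives x = −23/3 < −5.
So f(−23/3) = f(−5) with −23/3 ≠ −5, and f is not injective, hence not bijective. This x = −23/3 is the requested value below −5.

-23/3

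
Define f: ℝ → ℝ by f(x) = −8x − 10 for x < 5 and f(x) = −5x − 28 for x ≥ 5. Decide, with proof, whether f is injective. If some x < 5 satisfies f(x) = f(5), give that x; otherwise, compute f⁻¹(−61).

33/5

Both pieces are strictly decreasing (slopes −8 and −5), so each is injective on its own interval.
The left piece maps (−∞, 5) onto (−50, ∞); the right piece maps [5, ∞) onto (−∞, −53].
These images are disjoint, so no value is attained by both pieces. Hence f is injective.
Because the two images are disjoint, no x < 5 has f(x) = f(5), so we compute f⁻¹(−61): −61 lies in (−∞, −53], so solve −5x − 28 = −61: x = (−61 + 28)/(−5) = 33/5.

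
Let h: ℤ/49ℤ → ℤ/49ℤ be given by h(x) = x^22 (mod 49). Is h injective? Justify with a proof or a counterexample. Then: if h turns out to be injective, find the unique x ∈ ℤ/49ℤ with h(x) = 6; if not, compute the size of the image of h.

h(0) = 0^22 = 0.
h(7): Repeated squaring mod 49: 7^1 ≡ 7, 7^2 ≡ 7² = 49 ≡ 0, 7^4 ≡ 0² = 0, 7^8 ≡ 0² = 0, 7^16 ≡ 0² = 0. Since 22 = 16 + 4 + 2, 7^22 ≡ 0·0·0: 0·0 = 0, then 0·0 = 0. So 7^22 ≡ 0 (mod 49).
So h(0) = h(7) = 0 while 0 ≠ 7, so h is not injective.
Since h is not injective, we determine |image(h)|. Computing x^22 mod 49 for each x (by repeated squaring, reducing mod 49 at every step), the values h(0), h(1), …, h(48) are: 0, 1, 2, 46, 4, 44, 43, 0, 8, 9, 39, 11, 37, 36, 0, 15, 16, 32, 18, 30, 29, 0, 22, 23, 25, 25, 23, 22, 0, 29, 30, 18, 32, 16, 15, 0, 36, 37, 11, 39, 9, 8, 0, 43, 44, 4, 46, 2, 1.
The distinct values are {0, 1, 2, 4, 8, 9, 11, 15, 16, 18, 22, 23, 25, 29, 30, 32, 36, 37, 39, 43, 44, 46}; there are 22 of them.

22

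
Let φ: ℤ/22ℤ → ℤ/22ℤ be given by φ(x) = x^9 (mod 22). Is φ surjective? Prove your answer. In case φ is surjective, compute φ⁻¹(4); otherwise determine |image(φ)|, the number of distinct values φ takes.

14

Computing x^9 mod 22 for each x (by repeated squaring, reducing mod 22 at every step), the values φ(0), φ(1), …, φ(21) are: 0, 1, 6, 15, 14, 9, 2, 19, 18, 5, 10, 11, 12, 17, 4, 3, 20, 13, 8, 7, 16, 21.
Every element of ℤ/22ℤ appears exactly once in this list, so φ is a bijection, and in particular surjective.
Since φ is surjective, we read off the preimage of 4 from the same table: φ(14) = 4, so φ⁻¹(4) = 14.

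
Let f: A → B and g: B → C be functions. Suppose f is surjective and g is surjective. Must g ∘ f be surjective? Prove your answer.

Let c ∈ C. Since g is surjective, there is b ∈ B with g(b) = c. Since f is surjective, there is a ∈ A with f(a) = b.
Then (g ∘ f)(a) = g(b) = c. Thus g ∘ f is surjective.

surjective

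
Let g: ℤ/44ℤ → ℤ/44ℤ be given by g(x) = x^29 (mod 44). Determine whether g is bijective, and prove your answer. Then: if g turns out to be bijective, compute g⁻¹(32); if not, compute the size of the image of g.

g(0) = 0^29 = 0.
g(22): Repeated squaring mod 44: 22^1 ≡ 22, 22^2 ≡ 22² = 484 ≡ 0, 22^4 ≡ 0² = 0, 22^8 ≡ 0² = 0, 22^16 ≡ 0² = 0. Since 29 = 16 + 8 + 4 + 1, 22^29 ≡ 0·0·0·22: 0·0 = 0, then 0·0 = 0, then 0·22 = 0. So 22^29 ≡ 0 (mod 44).
So g(0) = g(22) = 0 while 0 ≠ 22, hence g is not injective, hence not bijective.
Since g is not bijective, we determine |image(g)|. Computing x^29 mod 44 for each x (by repeated squaring, reducing mod 44 at every step), the values g(0), g(1), …, g(43) are: 0, 1, 28, 15, 36, 9, 24, 19, 40, 5, 32, 11, 12, 17, 4, 3, 20, 13, 8, 7, 16, 21, 0, 23, 28, 37, 36, 31, 24, 41, 40, 27, 32, 33, 12, 39, 4, 25, 20, 35, 8, 29, 16, 43.
The distinct values are {0, 1, 3, 4, 5, 7, 8, 9, 11, 12, 13, 15, 16, 17, 19, 20, 21, 23, 24, 25, 27, 28, 29, 31, 32, 33, 35, 36, 37, 39, 40, 41, 43}; there are 33 of them.

33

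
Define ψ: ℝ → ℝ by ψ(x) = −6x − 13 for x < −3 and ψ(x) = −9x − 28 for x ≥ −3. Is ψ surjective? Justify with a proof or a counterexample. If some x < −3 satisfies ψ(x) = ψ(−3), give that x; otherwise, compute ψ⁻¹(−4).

-8/3

Both pieces are strictly decreasing (slopes −6 and −9), so each is injective on its own interval.
The left piece maps (−∞, −3) onto (5, ∞); the right piece maps [−3, ∞) onto (−∞, −1].
The union (5, ∞) ∪ (−∞, −1] omits the interval between 5 and −1; in particular 5 has no preimage. So ψ is not surjective.
Because the two images are disjoint, no x < −3 has ψ(x) = ψ(−3), so we compute ψ⁻¹(−4): −4 lies in (−∞, −1], so solve −9x − 28 = −4: x = (−4 + 28)/(−9) = −8/3.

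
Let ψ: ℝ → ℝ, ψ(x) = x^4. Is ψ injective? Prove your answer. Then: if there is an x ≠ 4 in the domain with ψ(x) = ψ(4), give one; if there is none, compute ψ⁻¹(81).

-4

ψ(4) = 256 = (−4)^4 = ψ(−4) (since 4 is even), with 4 ≠ −4. So ψ is not injective.
For the follow-up, such an x exists: taking x = −4 ∈ ℝ gives ψ(−4) = 256 = ψ(4) with −4 ≠ 4.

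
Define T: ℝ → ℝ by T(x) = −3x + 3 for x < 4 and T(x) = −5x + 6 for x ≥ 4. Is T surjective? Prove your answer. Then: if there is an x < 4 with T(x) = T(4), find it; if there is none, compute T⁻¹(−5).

Both pieces are strictly decreasing (slopes −3 and −5), so each is injective on its own interval.
The left piece maps (−∞, 4) onto (−9, ∞); the right piece maps [4, ∞) onto (−∞, −14].
The union (−9, ∞) ∪ (−∞, −14] omits the interval between −9 and −14; in particular −9 has no preimage. So T is not surjective.
Because the two images are disjoint, no x < 4 has T(x) = T(4), so we compute T⁻¹(−5): −5 lies in (−9, ∞), so solve −3x + 3 = −5: x = (−5 − 3)/(−3) = 8/3.

8/3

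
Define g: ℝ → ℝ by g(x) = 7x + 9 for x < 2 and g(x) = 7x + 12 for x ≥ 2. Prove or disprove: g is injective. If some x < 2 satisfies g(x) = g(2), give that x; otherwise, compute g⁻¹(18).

9/7

Both pieces are strictly increasing (slopes 7 and 7), so each is injective on its own interval.
The left piece maps (−∞, 2) onto (−∞, 23); the right piece maps [2, ∞) onto [26, ∞).
These images are disjoint, so no value is attained by both pieces. Thus g is injective.
Because the two images are disjoint, no x < 2 has g(x) = g(2), so we compute g⁻¹(18): 18 lies in (−∞, 23), so solve 7x + 9 = 18: x = (18 − 9)/7 = 9/7.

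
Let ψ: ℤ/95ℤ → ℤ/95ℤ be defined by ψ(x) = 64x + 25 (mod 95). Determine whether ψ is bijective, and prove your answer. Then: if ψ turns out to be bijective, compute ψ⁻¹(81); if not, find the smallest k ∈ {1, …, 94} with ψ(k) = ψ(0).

84

If ψ(x_1) = ψ(x_2), then 64x_1 ≡ 64x_2 (mod 95). Because gcd(64, 95) = 1, we may cancel 64 to get x_1 ≡ x_2 (mod 95).
We now compute 64⁻¹ mod 95 explicitly. Euclid's algorithm: 95 = 1·64 + 31, 64 = 2·31 + 2, 31 = 15·2 + 1; back-substituting gives 1 = 49·64 − 33·95, so 64⁻¹ ≡ 49 (mod 95).
For any y ∈ ℤ/95ℤ, x = 49(y − 25) mod 95 satisfies ψ(x) = 64·49(y − 25) + 25 ≡ y (since 64·49 ≡ 1 mod 95). So every y has a preimage.
Hence ψ is bijective.
Since ψ is bijective, we compute ψ⁻¹(81): solve 64x + 25 ≡ 81 (mod 95), i.e. 64x ≡ 56 (mod 95).
Multiplying by 64⁻¹ = 49 gives x ≡ 49·56 = 2744 = 28·95 + 84 ≡ 84 (mod 95).
Check: ψ(84) = 64·84 + 25 = 5401 = 56·95 + 81 ≡ 81 (mod 95).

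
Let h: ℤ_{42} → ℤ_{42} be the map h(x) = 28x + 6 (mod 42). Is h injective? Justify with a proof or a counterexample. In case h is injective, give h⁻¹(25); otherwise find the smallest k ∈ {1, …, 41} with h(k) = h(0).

We have gcd(28, 42) = 14 > 1. Taking s = 0 and t = 3: h(0) = 6 and h(3) = 28·3 + 6 = 90 ≡ 6 (mod 42).
So h(0) = h(3) while 0 ≠ 3, hence h is not injective.
Since h is not injective, we find the least positive k with h(k) = h(0): this means 28k ≡ 0 (mod 42), i.e. 42 ∣ 28k. Since gcd(28, 42) = 14, dividing through by 14 this holds exactly when 3 ∣ 2k, and as gcd(2, 3) = 1, exactly when 3 ∣ k.
The smallest positive such k is 3.

3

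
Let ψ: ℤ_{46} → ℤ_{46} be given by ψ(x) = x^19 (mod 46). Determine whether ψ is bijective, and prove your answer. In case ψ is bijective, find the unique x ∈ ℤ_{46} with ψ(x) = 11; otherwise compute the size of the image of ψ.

Computing x^19 mod 46 for each x (by repeated squaring, reducing mod 46 at every step), the values ψ(0), ψ(1), …, ψ(45) are: 0, 1, 26, 29, 32, 7, 18, 11, 4, 13, 44, 15, 8, 25, 10, 19, 12, 5, 16, 37, 40, 43, 22, 23, 24, 3, 6, 9, 30, 41, 34, 27, 36, 21, 38, 31, 2, 33, 42, 35, 28, 39, 14, 17, 20, 45.
Every element of ℤ_{46} appears exactly once in this list, so ψ is a bijection, and in particular bijective.
Since ψ is bijective, we read off the preimage of 11 from the same table: ψ(7) = 11, so ψ⁻¹(11) = 7.

7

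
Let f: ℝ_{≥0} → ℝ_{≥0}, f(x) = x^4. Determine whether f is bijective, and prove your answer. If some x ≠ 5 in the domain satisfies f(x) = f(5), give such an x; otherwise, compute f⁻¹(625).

5

On ℝ_{≥0}, x ↦ x^4 is strictly increasing (injective) and for any y ∈ ℝ_{≥0} the 4th root y^{1/4} lies in ℝ_{≥0} (surjective). So f is bijective.
Since x ↦ x^4 is strictly increasing on ℝ_{≥0}, it is injective there, so no x ≠ 5 in the domain has f(x) = f(5). We therefore compute f⁻¹(625) = 625^{1/4} = 5 (indeed 5^4 = 625).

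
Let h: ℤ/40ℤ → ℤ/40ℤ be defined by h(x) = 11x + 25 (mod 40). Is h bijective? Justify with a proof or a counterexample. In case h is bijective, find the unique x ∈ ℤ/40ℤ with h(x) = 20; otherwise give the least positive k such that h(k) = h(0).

Recall: h is injective if h(u) = h(v) implies u = v.
If h(u) = h(v), then 11u ≡ 11v (mod 40). Because gcd(11, 40) = 1, we may cancel 11 to get u ≡ v (mod 40).
We now compute 11⁻¹ mod 40 explicitly. Euclid's algorithm: 40 = 3·11 + 7, 11 = 1·7 + 4, 7 = 1·4 + 3, 4 = 1·3 + 1; back-substituting gives 1 = 11·11 − 3·40, so 11⁻¹ ≡ 11 (mod 40).
For any y ∈ ℤ/40ℤ, x = 11(y − 25) mod 40 satisfies h(x) = 11·11(y − 25) + 25 ≡ y (since 11·11 ≡ 1 mod 40). So every y has a preimage.
Thus h is bijective.
Since h is bijective, we compute h⁻¹(20): solve 11x + 25 ≡ 20 (mod 40), i.e. 11x ≡ 35 (mod 40).
Multiplying by 11⁻¹ = 11 gives x ≡ 11·35 = 385 = 9·40 + 25 ≡ 25 (mod 40).
Check: h(25) = 11·25 + 25 = 300 = 7·40 + 20 ≡ 20 (mod 40).

25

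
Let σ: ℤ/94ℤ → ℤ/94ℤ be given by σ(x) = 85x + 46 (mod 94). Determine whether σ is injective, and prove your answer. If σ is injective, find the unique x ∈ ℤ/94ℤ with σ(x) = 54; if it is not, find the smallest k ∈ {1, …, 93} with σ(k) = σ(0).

20

Suppose σ(s) = σ(t) in ℤ/94ℤ. Then 85s + 46 ≡ 85t + 46 (mod 94), therefore 85(s − t) ≡ 0 (mod 94).
Since gcd(85, 94) = 1, 85 is invertible modulo 94, therefore s − t ≡ 0 (mod 94), i.e. s = t.
Thus σ is injective.
We now compute 85⁻¹ mod 94 explicitly. Euclid's algorithm: 94 = 1·85 + 9, 85 = 9·9 + 4, 9 = 2·4 + 1; back-substituting gives 1 = 73·85 − 66·94, so 85⁻¹ ≡ 73 (mod 94).
Since σ is injective, we find σ⁻¹(54): we need 85x ≡ 54 − 46 ≡ 8 (mod 94). Using 85⁻¹ = 73: x ≡ 73·8 = 584 = 6·94 + 20, so x = 20.
Check: σ(20) = 85·20 + 46 = 1746 = 18·94 + 54 ≡ 54 (mod 94).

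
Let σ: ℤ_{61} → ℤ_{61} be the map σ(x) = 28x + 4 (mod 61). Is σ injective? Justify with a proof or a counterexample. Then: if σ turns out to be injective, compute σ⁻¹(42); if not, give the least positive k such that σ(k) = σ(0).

If σ(x_1) = σ(x_2), then 28x_1 ≡ 28x_2 (mod 61). Because gcd(28, 61) = 1, we may cancel 28 to get x_1 ≡ x_2 (mod 61).
So σ is injective.
We now compute 28⁻¹ mod 61 explicitly. Euclid's algorithm: 61 = 2·28 + 5, 28 = 5·5 + 3, 5 = 1·3 + 2, 3 = 1·2 + 1; back-substituting gives 1 = 24·28 − 11·61, so 28⁻¹ ≡ 24 (mod 61).
Since σ is injective, we find σ⁻¹(42): we need 28x ≡ 42 − 4 ≡ 38 (mod 61). Using 28⁻¹ = 24: x ≡ 24·38 = 912 = 14·61 + 58, so x = 58.
Check: σ(58) = 28·58 + 4 = 1628 = 26·61 + 42 ≡ 42 (mod 61).

58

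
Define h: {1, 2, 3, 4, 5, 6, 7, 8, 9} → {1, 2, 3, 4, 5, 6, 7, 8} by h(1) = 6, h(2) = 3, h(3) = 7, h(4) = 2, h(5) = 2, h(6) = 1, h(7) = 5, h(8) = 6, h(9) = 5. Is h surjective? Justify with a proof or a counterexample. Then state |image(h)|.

6

No element maps to 4, so h is not surjective.
The image of h is {1, 2, 3, 5, 6, 7}, which has 6 elements.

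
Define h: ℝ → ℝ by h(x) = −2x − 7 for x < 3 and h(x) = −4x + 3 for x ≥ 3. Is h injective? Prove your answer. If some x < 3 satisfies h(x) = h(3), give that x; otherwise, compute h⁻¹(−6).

Both pieces are strictly decreasing (slopes −2 and −4), so each is injective on its own interval.
The left piece maps (−∞, 3) onto (−13, ∞); the right piece maps [3, ∞) onto (−∞, −9].
These images overlap. In particular h(3) = −9 (right piece), and solving −2x − 7 = −9 on the left piece gives x = 1 < 3.
So h(1) = h(3) with 1 ≠ 3, and h is not injective. This x = 1 is the requested value below 3.

1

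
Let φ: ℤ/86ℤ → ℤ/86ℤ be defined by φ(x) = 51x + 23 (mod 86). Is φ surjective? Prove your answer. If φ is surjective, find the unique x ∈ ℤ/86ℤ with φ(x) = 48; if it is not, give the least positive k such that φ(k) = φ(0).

Since gcd(51, 86) = 1, 51 is invertible modulo 86. Euclid's algorithm: 86 = 1·51 + 35, 51 = 1·35 + 16, 35 = 2·16 + 3, 16 = 5·3 + 1; back-substituting gives 1 = 27·51 − 16·86, so 51⁻¹ ≡ 27 (mod 86).
Then y ↦ 27(y − 23) is a two-sided inverse to φ, so every y ∈ ℤ/86ℤ has a preimage.
So φ is surjective.
Since φ is surjective, we compute φ⁻¹(48): solve 51x + 23 ≡ 48 (mod 86), i.e. 51x ≡ 25 (mod 86).
Multiplying by 51⁻¹ = 27 gives x ≡ 27·25 = 675 = 7·86 + 73 ≡ 73 (mod 86).
Check: φ(73) = 51·73 + 23 = 3746 = 43·86 + 48 ≡ 48 (mod 86).

73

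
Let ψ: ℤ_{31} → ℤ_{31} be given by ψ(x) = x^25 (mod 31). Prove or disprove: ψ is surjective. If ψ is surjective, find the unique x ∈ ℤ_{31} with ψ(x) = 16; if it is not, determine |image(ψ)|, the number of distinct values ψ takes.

ψ(1) = 1^25 = 1.
ψ(2): Repeated squaring mod 31: 2^1 ≡ 2, 2^2 ≡ 2² = 4, 2^4 ≡ 4² = 16, 2^8 ≡ 16² = 256 ≡ 8, 2^16 ≡ 8² = 64 ≡ 2. Since 25 = 16 + 8 + 1, 2^25 ≡ 2·8·2: 2·8 = 16, then 16·2 = 32 ≡ 1. So 2^25 ≡ 1 (mod 31).
So ψ(1) = ψ(2) = 1 while 1 ≠ 2, thus ψ is not injective.
A non-injective map from the 31-element set ℤ_{31} to itself takes at most 30 distinct values, so it cannot be surjective. So ψ is not surjective.
Since ψ is not surjective, we determine |image(ψ)|. Computing x^25 mod 31 for each x (by repeated squaring, reducing mod 31 at every step), the values ψ(0), ψ(1), …, ψ(30) are: 0, 1, 1, 6, 1, 5, 6, 25, 1, 5, 5, 26, 6, 26, 25, 30, 1, 6, 5, 25, 5, 26, 26, 30, 6, 25, 26, 30, 25, 30, 30.
The distinct values are {0, 1, 5, 6, 25, 26, 30}; there are 7 of them.

7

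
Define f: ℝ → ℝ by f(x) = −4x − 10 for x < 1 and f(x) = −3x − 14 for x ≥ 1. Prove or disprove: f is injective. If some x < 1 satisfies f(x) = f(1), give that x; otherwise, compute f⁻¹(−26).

4

Both pieces are strictly decreasing (slopes −4 and −3), so each is injective on its own interval.
The left piece maps (−∞, 1) onto (−14, ∞); the right piece maps [1, ∞) onto (−∞, −17].
These images are disjoint, so no value is attained by both pieces. Hence f is injective.
Because the two images are disjoint, no x < 1 has f(x) = f(1), so we compute f⁻¹(−26): −26 lies in (−∞, −17], so solve −3x − 14 = −26: x = (−26 + 14)/(−3) = 4.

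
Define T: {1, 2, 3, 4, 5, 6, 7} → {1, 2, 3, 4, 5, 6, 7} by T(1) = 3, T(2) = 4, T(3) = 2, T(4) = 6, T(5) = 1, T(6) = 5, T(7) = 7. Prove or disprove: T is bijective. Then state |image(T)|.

The values 3, 4, 2, 6, 1, 5, 7 are a permutation of {1, 2, 3, 4, 5, 6, 7}: each element appears exactly once.
So T is injective and surjective, hence bijective.
The image of T is {1, 2, 3, 4, 5, 6, 7}, which has 7 elements.

7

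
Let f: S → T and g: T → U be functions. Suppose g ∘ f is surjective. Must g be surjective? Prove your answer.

Let c ∈ U. Since g ∘ f is surjective, some a ∈ S has g(f(a)) = c. Then b = f(a) ∈ T satisfies g(b) = c. So g is surjective.

surjective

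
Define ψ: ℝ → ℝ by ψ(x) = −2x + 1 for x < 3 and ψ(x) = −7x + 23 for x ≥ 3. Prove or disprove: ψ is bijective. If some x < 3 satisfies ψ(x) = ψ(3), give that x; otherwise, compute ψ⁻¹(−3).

-1/2

Both pieces are strictly decreasing (slopes −2 and −7), so each is injective on its own interval.
The left piece maps (−∞, 3) onto (−5, ∞); the right piece maps [3, ∞) onto (−∞, 2].
These images overlap. In particular ψ(3) = 2 (right piece), and solving −2x + 1 = 2 on the left piece gives x = −1/2 < 3.
So ψ(−1/2) = ψ(3) with −1/2 ≠ 3, and ψ is not injective, hence not bijective. This x = −1/2 is the requested value below 3.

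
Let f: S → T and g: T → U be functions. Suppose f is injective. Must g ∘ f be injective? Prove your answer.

No. Take S = T = U = {1, 2}, f = identity (injective), and g(x) = 1 for every x.
Then (g ∘ f)(1) = 1 = (g ∘ f)(2) with 1 ≠ 2, so g ∘ f is not injective.

not injective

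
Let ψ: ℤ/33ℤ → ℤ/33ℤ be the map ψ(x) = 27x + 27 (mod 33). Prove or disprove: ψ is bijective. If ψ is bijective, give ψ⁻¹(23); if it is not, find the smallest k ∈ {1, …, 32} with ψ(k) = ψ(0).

We have gcd(27, 33) = 3 > 1. Taking a = 0 and b = 11: ψ(0) = 27 and ψ(11) = 27·11 + 27 = 324 ≡ 27 (mod 33).
So ψ(0) = ψ(11) while 0 ≠ 11, hence ψ is not injective, hence not bijective.
Since ψ is not bijective, we find the least positive k with ψ(k) = ψ(0): this means 27k ≡ 0 (mod 33), i.e. 33 ∣ 27k. Since gcd(27, 33) = 3, dividing through by 3 this holds exactly when 11 ∣ 9k, and as gcd(9, 11) = 1, exactly when 11 ∣ k.
The smallest positive such k is 11.

11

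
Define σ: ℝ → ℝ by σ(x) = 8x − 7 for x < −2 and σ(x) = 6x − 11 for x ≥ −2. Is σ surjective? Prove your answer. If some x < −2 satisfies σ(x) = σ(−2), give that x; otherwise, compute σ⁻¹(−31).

Both pieces are strictly increasing (slopes 8 and 6), so each is injective on its own interval.
The left piece maps (−∞, −2) onto (−∞, −23); the right piece maps [−2, ∞) onto [−23, ∞).
These images together cover ℝ, so σ is surjective.
Because the two images are disjoint, no x < −2 has σ(x) = σ(−2), so we compute σ⁻¹(−31): −31 lies in (−∞, −23), so solve 8x − 7 = −31: x = (−31 + 7)/8 = −3.

-3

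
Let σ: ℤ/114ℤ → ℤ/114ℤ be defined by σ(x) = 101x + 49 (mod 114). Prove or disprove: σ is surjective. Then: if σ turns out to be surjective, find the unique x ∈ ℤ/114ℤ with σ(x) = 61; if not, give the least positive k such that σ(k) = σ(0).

Recall that surjectivity means every element of the codomain has a preimage under σ.
Since gcd(101, 114) = 1, 101 is invertible modulo 114. Euclid's algorithm: 114 = 1·101 + 13, 101 = 7·13 + 10, 13 = 1·10 + 3, 10 = 3·3 + 1; back-substituting gives 1 = 35·101 − 31·114, so 101⁻¹ ≡ 35 (mod 114).
For any y ∈ ℤ/114ℤ, x = 35(y − 49) mod 114 satisfies σ(x) = 101·35(y − 49) + 49 ≡ y (since 101·35 ≡ 1 mod 114). So every y has a preimage.
So σ is surjective.
Since σ is surjective, we find σ⁻¹(61): we need 101x ≡ 61 − 49 ≡ 12 (mod 114). Using 101⁻¹ = 35: x ≡ 35·12 = 420 = 3·114 + 78, so x = 78.
Check: σ(78) = 101·78 + 49 = 7927 = 69·114 + 61 ≡ 61 (mod 114).

78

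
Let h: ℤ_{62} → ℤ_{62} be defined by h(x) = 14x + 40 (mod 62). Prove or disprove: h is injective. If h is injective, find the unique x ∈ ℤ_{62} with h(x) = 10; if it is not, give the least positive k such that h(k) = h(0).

31

By definition, h is injective when h(x_1) = h(x_2) forces x_1 = x_2.
We have gcd(14, 62) = 2 > 1. Taking x_1 = 0 and x_2 = 31: h(0) = 40 and h(31) = 14·31 + 40 = 474 ≡ 40 (mod 62).
So h(0) = h(31) while 0 ≠ 31, so h is not injective.
Since h is not injective, we find the least positive k with h(k) = h(0): this means 14k ≡ 0 (mod 62), i.e. 62 ∣ 14k. Since gcd(14, 62) = 2, dividing through by 2 this holds exactly when 31 ∣ 7k, and as gcd(7, 31) = 1, exactly when 31 ∣ k.
The smallest positive such k is 31.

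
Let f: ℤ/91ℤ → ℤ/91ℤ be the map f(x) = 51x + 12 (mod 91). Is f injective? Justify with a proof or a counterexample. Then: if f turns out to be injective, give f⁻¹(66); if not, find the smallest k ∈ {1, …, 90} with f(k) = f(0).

Suppose f(s) = f(t) in ℤ/91ℤ. Then 51s + 12 ≡ 51t + 12 (mod 91), hence 51(s − t) ≡ 0 (mod 91).
Since gcd(51, 91) = 1, 51 is invertible modulo 91, hence s − t ≡ 0 (mod 91), i.e. s = t.
So f is injective.
We now compute 51⁻¹ mod 91 explicitly. Euclid's algorithm: 91 = 1·51 + 40, 51 = 1·40 + 11, 40 = 3·11 + 7, 11 = 1·7 + 4, 7 = 1·4 + 3, 4 = 1·3 + 1; back-substituting gives 1 = 25·51 − 14·91, so 51⁻¹ ≡ 25 (mod 91).
Since f is injective, we find f⁻¹(66): we need 51x ≡ 66 − 12 ≡ 54 (mod 91). Using 51⁻¹ = 25: x ≡ 25·54 = 1350 = 14·91 + 76, so x = 76.
Check: f(76) = 51·76 + 12 = 3888 = 42·91 + 66 ≡ 66 (mod 91).

76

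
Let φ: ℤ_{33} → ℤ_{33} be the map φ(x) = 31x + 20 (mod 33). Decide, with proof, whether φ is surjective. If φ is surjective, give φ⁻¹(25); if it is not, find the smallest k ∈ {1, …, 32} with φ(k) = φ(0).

14

Since gcd(31, 33) = 1, 31 is invertible modulo 33. Euclid's algorithm: 33 = 1·31 + 2, 31 = 15·2 + 1; back-substituting gives 1 = 16·31 − 15·33, so 31⁻¹ ≡ 16 (mod 33).
Then y ↦ 16(y − 20) is a two-sided inverse to φ, so every y ∈ ℤ_{33} has a preimage.
Thus φ is surjective.
Since φ is surjective, we compute φ⁻¹(25): solve 31x + 20 ≡ 25 (mod 33), i.e. 31x ≡ 5 (mod 33).
Multiplying by 31⁻¹ = 16 gives x ≡ 16·5 = 80 = 2·33 + 14 ≡ 14 (mod 33).
Check: φ(14) = 31·14 + 20 = 454 = 13·33 + 25 ≡ 25 (mod 33).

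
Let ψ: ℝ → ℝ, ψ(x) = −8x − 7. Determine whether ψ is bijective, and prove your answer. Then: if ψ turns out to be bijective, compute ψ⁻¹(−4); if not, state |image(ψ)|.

Recall that ψ is injective when ψ(x_1) = ψ(x_2) forces x_1 = x_2.
Suppose ψ(x_1) = ψ(x_2). Then −8x_1 − 7 = −8x_2 − 7, so −8x_1 = −8x_2, hence x_1 = x_2.
For any y ∈ ℝ, x = (y + 7)/(−8) satisfies ψ(x) = y.
Thus ψ is bijective.
Since ψ is bijective, we compute ψ⁻¹(−4) = (−4 + 7)/(−8) = −3/8.

-3/8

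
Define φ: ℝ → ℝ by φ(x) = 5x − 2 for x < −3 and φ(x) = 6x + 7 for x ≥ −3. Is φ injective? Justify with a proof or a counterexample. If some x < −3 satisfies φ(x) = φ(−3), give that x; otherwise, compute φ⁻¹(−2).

Both pieces are strictly increasing (slopes 5 and 6), so each is injective on its own interval.
The left piece maps (−∞, −3) onto (−∞, −17); the right piece maps [−3, ∞) onto [−11, ∞).
These images are disjoint, so no value is attained by both pieces. Hence φ is injective.
Because the two images are disjoint, no x < −3 has φ(x) = φ(−3), so we compute φ⁻¹(−2): −2 lies in [−11, ∞), so solve 6x + 7 = −2: x = (−2 − 7)/6 = −3/2.

-3/2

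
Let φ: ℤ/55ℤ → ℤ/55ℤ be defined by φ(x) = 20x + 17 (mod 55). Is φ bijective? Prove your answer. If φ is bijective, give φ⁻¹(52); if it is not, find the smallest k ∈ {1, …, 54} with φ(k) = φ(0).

Recall that injectivity means: for all s, t in the domain, φ(s) = φ(t) implies s = t.
We have gcd(20, 55) = 5 > 1. Taking s = 0 and t = 11: φ(0) = 17 and φ(11) = 20·11 + 17 = 237 ≡ 17 (mod 55).
So φ(0) = φ(11) while 0 ≠ 11, therefore φ is not injective, hence not bijective.
Since φ is not bijective, we find the least positive k with φ(k) = φ(0): this means 20k ≡ 0 (mod 55), i.e. 55 ∣ 20k. Since gcd(20, 55) = 5, dividing through by 5 this holds exactly when 11 ∣ 4k, and as gcd(4, 11) = 1, exactly when 11 ∣ k.
The smallest positive such k is 11.

11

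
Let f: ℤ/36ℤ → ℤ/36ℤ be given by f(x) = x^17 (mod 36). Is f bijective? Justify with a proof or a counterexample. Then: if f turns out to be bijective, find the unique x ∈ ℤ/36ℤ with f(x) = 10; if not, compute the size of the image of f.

21

f(0) = 0^17 = 0.
f(6): Repeated squaring mod 36: 6^1 ≡ 6, 6^2 ≡ 6² = 36 ≡ 0, 6^4 ≡ 0² = 0, 6^8 ≡ 0² = 0, 6^16 ≡ 0² = 0. Since 17 = 16 + 1, 6^17 ≡ 0·6: 0·6 = 0. So 6^17 ≡ 0 (mod 36).
So f(0) = f(6) = 0 while 0 ≠ 6, therefore f is not injective, hence not bijective.
Since f is not bijective, we determine |image(f)|. Computing x^17 mod 36 for each x (by repeated squaring, reducing mod 36 at every step), the values f(0), f(1), …, f(35) are: 0, 1, 32, 27, 16, 29, 0, 31, 8, 9, 28, 23, 0, 25, 20, 27, 4, 17, 0, 19, 32, 9, 16, 11, 0, 13, 8, 27, 28, 5, 0, 7, 20, 9, 4, 35.
The distinct values are {0, 1, 4, 5, 7, 8, 9, 11, 13, 16, 17, 19, 20, 23, 25, 27, 28, 29, 31, 32, 35}; there are 21 of them.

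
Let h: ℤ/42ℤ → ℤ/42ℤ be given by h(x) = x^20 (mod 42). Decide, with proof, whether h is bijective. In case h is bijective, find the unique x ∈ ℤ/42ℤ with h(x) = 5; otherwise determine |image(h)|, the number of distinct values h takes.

h(4): Repeated squaring mod 42: 4^1 ≡ 4, 4^2 ≡ 4² = 16, 4^4 ≡ 16² = 256 ≡ 4, 4^8 ≡ 4² = 16, 4^16 ≡ 16² = 256 ≡ 4. Since 20 = 16 + 4, 4^20 ≡ 4·4: 4·4 = 16. So 4^20 ≡ 16 (mod 42).
h(10): Repeated squaring mod 42: 10^1 ≡ 10, 10^2 ≡ 10² = 100 ≡ 16, 10^4 ≡ 16² = 256 ≡ 4, 10^8 ≡ 4² = 16, 10^16 ≡ 16² = 256 ≡ 4. Since 20 = 16 + 4, 10^20 ≡ 4·4: 4·4 = 16. So 10^20 ≡ 16 (mod 42).
So h(4) = h(10) = 16 while 4 ≠ 10, so h is not injective, hence not bijective.
Since h is not bijective, we determine |image(h)|. Computing x^20 mod 42 for each x (by repeated squaring, reducing mod 42 at every step), the values h(0), h(1), …, h(41) are: 0, 1, 4, 9, 16, 25, 36, 7, 22, 39, 16, 37, 18, 1, 28, 15, 4, 37, 30, 25, 22, 21, 22, 25, 30, 37, 4, 15, 28, 1, 18, 37, 16, 39, 22, 7, 36, 25, 16, 9, 4, 1.
The distinct values are {0, 1, 4, 7, 9, 15, 16, 18, 21, 22, 25, 28, 30, 36, 37, 39}; there are 16 of them.

16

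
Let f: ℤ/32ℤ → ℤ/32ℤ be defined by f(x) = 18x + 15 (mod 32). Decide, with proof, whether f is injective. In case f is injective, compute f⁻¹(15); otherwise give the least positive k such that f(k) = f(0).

We have gcd(18, 32) = 2 > 1. Taking s = 0 and t = 16: f(0) = 15 and f(16) = 18·16 + 15 = 303 ≡ 15 (mod 32).
So f(0) = f(16) while 0 ≠ 16, hence f is not injective.
Since f is not injective, we find the least positive k with f(k) = f(0): this means 18k ≡ 0 (mod 32), i.e. 32 ∣ 18k. Since gcd(18, 32) = 2, dividing through by 2 this holds exactly when 16 ∣ 9k, and as gcd(9, 16) = 1, exactly when 16 ∣ k.
The smallest positive such k is 16.

16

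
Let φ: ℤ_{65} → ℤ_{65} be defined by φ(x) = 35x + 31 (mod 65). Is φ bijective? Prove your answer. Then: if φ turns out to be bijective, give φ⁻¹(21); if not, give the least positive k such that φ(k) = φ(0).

13

Recall: injectivity means: for all a, b in the domain, φ(a) = φ(b) implies a = b.
We have gcd(35, 65) = 5 > 1. Taking a = 0 and b = 13: φ(0) = 31 and φ(13) = 35·13 + 31 = 486 ≡ 31 (mod 65).
So φ(0) = φ(13) while 0 ≠ 13, thus φ is not injective, hence not bijective.
Since φ is not bijective, we find the least positive k with φ(k) = φ(0): this means 35k ≡ 0 (mod 65), i.e. 65 ∣ 35k. Since gcd(35, 65) = 5, dividing through by 5 this holds exactly when 13 ∣ 7k, and as gcd(7, 13) = 1, exactly when 13 ∣ k.
The smallest positive such k is 13.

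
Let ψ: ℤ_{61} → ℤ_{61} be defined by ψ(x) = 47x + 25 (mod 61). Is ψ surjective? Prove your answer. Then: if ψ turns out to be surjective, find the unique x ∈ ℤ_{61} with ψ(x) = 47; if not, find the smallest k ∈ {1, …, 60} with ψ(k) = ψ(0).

42

By definition, surjectivity means every element of the codomain has a preimage under ψ.
Since gcd(47, 61) = 1, 47 is invertible modulo 61. Euclid's algorithm: 61 = 1·47 + 14, 47 = 3·14 + 5, 14 = 2·5 + 4, 5 = 1·4 + 1; back-substituting gives 1 = 13·47 − 10·61, so 47⁻¹ ≡ 13 (mod 61).
Then y ↦ 13(y − 25) is a two-sided inverse to ψ, so every y ∈ ℤ_{61} has a preimage.
So ψ is surjective.
Since ψ is surjective, we compute ψ⁻¹(47): solve 47x + 25 ≡ 47 (mod 61), i.e. 47x ≡ 22 (mod 61).
Multiplying by 47⁻¹ = 13 gives x ≡ 13·22 = 286 = 4·61 + 42 ≡ 42 (mod 61).
Check: ψ(42) = 47·42 + 25 = 1999 = 32·61 + 47 ≡ 47 (mod 61).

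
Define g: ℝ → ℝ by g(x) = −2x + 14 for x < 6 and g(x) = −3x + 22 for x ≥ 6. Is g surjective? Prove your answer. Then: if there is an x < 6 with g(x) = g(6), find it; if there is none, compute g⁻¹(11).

Both pieces are strictly decreasing (slopes −2 and −3), so each is injective on its own interval.
The left piece maps (−∞, 6) onto (2, ∞); the right piece maps [6, ∞) onto (−∞, 4].
The union (2, ∞) ∪ (−∞, 4] covers ℝ, so g is surjective.
For the follow-up: the images overlap, so an x < 6 with g(x) = g(6) exists. g(6) = 4; solving −2x + 14 = 4 for x < 6 gives x = (4 − 14)/(−2) = 5.

5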